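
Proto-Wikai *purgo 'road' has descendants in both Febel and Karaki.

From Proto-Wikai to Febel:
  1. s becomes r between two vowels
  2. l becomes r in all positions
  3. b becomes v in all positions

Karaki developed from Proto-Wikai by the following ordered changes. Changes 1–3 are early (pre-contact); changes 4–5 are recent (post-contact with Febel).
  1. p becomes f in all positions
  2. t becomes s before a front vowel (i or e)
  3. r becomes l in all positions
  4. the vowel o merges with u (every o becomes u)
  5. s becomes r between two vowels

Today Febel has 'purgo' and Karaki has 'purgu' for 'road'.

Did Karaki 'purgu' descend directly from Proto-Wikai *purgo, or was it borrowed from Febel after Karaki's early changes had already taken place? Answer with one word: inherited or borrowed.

borrowed

If inherited, *purgo would pass through all of Karaki's changes:
Karaki: *purgo
  purgo → furgo   [unconditioned shift]
  furgo (rule 2 does not apply)
  furgo → fulgo   [unconditioned shift]
  fulgo → fulgu   [vowel merger]
  fulgu (rule 5 does not apply)
  giving Karaki fulgu.
If borrowed from Febel 'purgo' after the early changes, it would undergo only the recent ones:
  rule 4 (vowel merger): purgo → purgu
  rule 5 (rhotacism): no change (purgu)
  ⇒ as a loan: purgu
Karaki 'purgu' matches the loan outcome 'purgu', not the inherited 'fulgu' — it skipped the early Karaki changes, so it was borrowed from Febel.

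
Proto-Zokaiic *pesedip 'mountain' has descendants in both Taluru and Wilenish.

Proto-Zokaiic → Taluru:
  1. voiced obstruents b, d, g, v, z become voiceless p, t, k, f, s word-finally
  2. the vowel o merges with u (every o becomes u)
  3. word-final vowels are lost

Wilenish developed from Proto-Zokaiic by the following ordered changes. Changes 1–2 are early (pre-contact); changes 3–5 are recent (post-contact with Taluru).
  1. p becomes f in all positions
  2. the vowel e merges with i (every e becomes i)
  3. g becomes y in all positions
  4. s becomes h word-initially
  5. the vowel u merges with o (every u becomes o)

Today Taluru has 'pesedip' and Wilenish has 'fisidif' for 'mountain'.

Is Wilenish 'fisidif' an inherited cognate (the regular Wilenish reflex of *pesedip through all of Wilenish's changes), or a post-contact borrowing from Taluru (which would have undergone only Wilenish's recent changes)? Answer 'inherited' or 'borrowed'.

inherited

If inherited, *pesedip would pass through all of Wilenish's changes:
Wilenish: *pesedip
  pesedip → fesedif   [unconditioned shift]
  fesedif → fisidif   [vowel merger]
  fisidif (rule 3 does not apply)
  fisidif (rule 4 does not apply)
  fisidif (rule 5 does not apply)
  giving Wilenish fisidif.
If borrowed from Taluru 'pesedip' after the early changes, it would undergo only the recent ones:
  rule 3 (unconditioned shift): no change (pesedip)
  rule 4 (debuccalisation): no change (pesedip)
  rule 5 (vowel merger): no change (pesedip)
  ⇒ as a loan: pesedip
Wilenish 'fisidif' matches the inherited outcome exactly, so it is an inherited cognate, not a loan.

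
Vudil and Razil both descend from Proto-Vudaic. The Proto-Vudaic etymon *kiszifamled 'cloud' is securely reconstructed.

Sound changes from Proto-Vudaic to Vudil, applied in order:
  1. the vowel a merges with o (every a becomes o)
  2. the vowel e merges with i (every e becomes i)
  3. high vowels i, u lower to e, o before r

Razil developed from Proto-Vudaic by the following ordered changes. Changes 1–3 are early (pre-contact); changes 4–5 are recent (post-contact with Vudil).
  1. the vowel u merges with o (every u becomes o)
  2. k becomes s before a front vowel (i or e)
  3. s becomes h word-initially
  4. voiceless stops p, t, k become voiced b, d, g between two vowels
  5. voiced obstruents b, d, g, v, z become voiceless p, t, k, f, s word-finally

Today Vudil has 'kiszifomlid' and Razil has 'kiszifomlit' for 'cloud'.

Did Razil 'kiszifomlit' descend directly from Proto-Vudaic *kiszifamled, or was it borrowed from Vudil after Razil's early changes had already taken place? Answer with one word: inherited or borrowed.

borrowed

If inherited, *kiszifamled would pass through all of Razil's changes:
Razil: start from *kiszifamled.
  rule 1: no change — kiszifamled
  rule 2 (palatalisation): kiszifamled → siszifamled
  rule 3 (debuccalisation): siszifamled → hiszifamled
  rule 4: no change — hiszifamled
  rule 5 (final devoicing): hiszifamled → hiszifamlet
  ⇒ Razil hiszifamlet
If borrowed from Vudil 'kiszifomlid' after the early changes, it would undergo only the recent ones:
  rule 4 (intervocalic voicing): no change (kiszifomlid)
  rule 5 (final devoicing): kiszifomlid → kiszifomlit
  ⇒ as a loan: kiszifomlit
Razil 'kiszifomlit' matches the loan outcome 'kiszifomlit', not the inherited 'hiszifamlet' — it skipped the early Razil changes, so it was borrowed from Vudil.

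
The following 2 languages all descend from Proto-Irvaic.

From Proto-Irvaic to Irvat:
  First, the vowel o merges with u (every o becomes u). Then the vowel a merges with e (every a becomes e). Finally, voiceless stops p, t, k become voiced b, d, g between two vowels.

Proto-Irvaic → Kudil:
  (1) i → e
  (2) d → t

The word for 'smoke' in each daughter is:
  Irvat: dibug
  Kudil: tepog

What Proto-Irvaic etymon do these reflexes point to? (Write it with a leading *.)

*dipog

Position 4: Irvat has u, Kudil has o. Kudil preserves o here (none of its changes turn any other segment into o), so the proto-segment is *o.
Position 3: Irvat has b, Kudil has p. Kudil preserves p here (none of its changes turn any other segment into p), so the proto-segment is *p.
Position 1: Irvat has d, Kudil has t. Taking the neighbouring segments as reconstructed: Irvat d can only go back to *d; Kudil t could go back to *t or *d — the one source consistent with every daughter is *d.
This points to *dipog. Verify forward in each daughter:
Irvat: start from *dipog.
  rule 1 (vowel merger): dipog → dipug
  rule 2: no change — dipug
  rule 3 (intervocalic voicing): dipug → dibug
  ⇒ Irvat dibug
Kudil: start from *dipog.
  rule 1 (vowel merger): dipog → depog
  rule 2 (unconditioned shift): depog → tepog
  ⇒ Kudil tepog
Only *dipog yields all of Irvat dibug, Kudil tepog.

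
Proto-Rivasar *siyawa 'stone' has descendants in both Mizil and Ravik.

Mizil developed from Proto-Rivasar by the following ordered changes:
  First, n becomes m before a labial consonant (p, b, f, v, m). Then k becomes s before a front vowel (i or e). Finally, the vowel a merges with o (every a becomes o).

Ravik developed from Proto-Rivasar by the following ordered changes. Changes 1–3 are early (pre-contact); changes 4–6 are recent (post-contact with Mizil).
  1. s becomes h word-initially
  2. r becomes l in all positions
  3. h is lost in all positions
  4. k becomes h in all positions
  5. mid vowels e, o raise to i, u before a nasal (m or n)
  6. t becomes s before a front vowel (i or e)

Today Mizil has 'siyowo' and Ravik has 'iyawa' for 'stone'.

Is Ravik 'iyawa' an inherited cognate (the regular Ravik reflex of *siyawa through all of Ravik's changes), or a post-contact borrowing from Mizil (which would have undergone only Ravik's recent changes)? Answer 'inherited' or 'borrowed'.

If inherited, *siyawa would pass through all of Ravik's changes:
Ravik: *siyawa
  siyawa → hiyawa   [debuccalisation]
  hiyawa (rule 2 does not apply)
  hiyawa → iyawa   [h-loss]
  iyawa (rule 4 does not apply)
  iyawa (rule 5 does not apply)
  iyawa (rule 6 does not apply)
  giving Ravik iyawa.
If borrowed from Mizil 'siyowo' after the early changes, it would undergo only the recent ones:
  rule 4 (unconditioned shift): no change (siyowo)
  rule 5 (pre-nasal raising): no change (siyowo)
  rule 6 (palatalisation): no change (siyowo)
  ⇒ as a loan: siyowo
Ravik 'iyawa' matches the inherited outcome exactly, so it is an inherited cognate, not a loan.

inherited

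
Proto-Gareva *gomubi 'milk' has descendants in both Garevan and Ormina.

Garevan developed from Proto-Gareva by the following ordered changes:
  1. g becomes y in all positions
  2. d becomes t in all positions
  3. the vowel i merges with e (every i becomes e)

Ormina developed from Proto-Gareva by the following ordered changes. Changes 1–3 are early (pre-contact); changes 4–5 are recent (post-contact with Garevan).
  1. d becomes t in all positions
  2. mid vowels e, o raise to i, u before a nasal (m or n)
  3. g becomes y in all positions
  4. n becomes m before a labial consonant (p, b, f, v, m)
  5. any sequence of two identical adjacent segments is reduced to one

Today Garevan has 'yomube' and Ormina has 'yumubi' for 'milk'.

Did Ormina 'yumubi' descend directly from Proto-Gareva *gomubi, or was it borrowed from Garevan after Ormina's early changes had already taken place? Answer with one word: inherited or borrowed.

If inherited, *gomubi would pass through all of Ormina's changes:
Ormina: *gomubi
  gomubi (rule 1 does not apply)
  gomubi → gumubi   [pre-nasal raising]
  gumubi → yumubi   [unconditioned shift]
  yumubi (rule 4 does not apply)
  yumubi (rule 5 does not apply)
  giving Ormina yumubi.
If borrowed from Garevan 'yomube' after the early changes, it would undergo only the recent ones:
  rule 4 (nasal place assimilation): no change (yomube)
  rule 5 (degemination): no change (yomube)
  ⇒ as a loan: yomube
Ormina 'yumubi' matches the inherited outcome exactly, so it is an inherited cognate, not a loan.

inherited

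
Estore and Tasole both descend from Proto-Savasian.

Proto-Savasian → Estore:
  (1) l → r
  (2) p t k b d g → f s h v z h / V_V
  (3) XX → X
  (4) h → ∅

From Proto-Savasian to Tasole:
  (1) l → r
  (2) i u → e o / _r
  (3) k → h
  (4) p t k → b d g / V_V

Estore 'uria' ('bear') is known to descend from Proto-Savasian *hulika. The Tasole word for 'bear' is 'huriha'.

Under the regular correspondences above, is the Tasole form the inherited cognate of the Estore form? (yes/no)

Derive the expected Tasole reflex of *hulika:
Tasole: *hulika
  hulika → hurika   [unconditioned shift]
  hurika → horika   [pre-rhotic lowering]
  horika → horiha   [unconditioned shift]
  horiha (rule 4 does not apply)
  giving Tasole horiha.
The regular Tasole reflex would be 'horiha', but the attested form is 'huriha'. The correspondence is irregular, so they are not cognates (the Tasole form has a different source).

no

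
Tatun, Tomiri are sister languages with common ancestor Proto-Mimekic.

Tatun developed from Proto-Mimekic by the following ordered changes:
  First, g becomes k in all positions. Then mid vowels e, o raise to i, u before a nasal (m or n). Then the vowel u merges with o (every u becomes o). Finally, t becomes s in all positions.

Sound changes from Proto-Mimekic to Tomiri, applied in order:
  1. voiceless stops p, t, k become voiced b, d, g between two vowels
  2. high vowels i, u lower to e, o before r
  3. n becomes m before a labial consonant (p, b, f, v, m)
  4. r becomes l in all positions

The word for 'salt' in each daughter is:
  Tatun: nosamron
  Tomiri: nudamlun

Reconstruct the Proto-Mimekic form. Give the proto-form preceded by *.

Position 7: Tatun has o, Tomiri has u. Tomiri preserves u here (none of its changes turn any other segment into u), so the proto-segment is *u.
Position 6: Tatun has r, Tomiri has l. Tatun preserves r here (none of its changes turn any other segment into r), so the proto-segment is *r.
Position 3: Tatun has s, Tomiri has d. Taking the neighbouring segments as reconstructed: Tatun s could go back to *t or *s; Tomiri d could go back to *t or *d — the one source consistent with every daughter is *t.
Verify the candidate proto-form against each daughter:
Tatun: *nutamrun > notamron > nosamron  (by vowel merger, unconditioned shift)
Tomiri: *nutamrun > nudamrun > nudamlun  (by intervocalic voicing, unconditioned shift)
No other proto-form is consistent with every reflex, so the reconstruction is *nutamrun.

*nutamrun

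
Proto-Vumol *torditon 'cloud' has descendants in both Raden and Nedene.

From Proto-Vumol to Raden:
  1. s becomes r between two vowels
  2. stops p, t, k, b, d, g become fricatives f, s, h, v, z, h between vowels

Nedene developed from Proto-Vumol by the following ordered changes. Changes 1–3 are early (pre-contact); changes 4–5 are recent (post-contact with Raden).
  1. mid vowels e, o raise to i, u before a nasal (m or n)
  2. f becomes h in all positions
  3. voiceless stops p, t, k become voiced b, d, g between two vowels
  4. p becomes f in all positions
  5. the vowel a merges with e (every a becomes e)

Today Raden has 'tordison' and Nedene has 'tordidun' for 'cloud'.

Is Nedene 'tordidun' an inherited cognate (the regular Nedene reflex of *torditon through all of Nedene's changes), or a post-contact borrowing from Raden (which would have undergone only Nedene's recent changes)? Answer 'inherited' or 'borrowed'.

If inherited, *torditon would pass through all of Nedene's changes:
Nedene: start from *torditon.
  rule 1 (pre-nasal raising): torditon → torditun
  rule 2: no change — torditun
  rule 3 (intervocalic voicing): torditun → tordidun
  rule 4: no change — tordidun
  rule 5: no change — tordidun
  ⇒ Nedene tordidun
If borrowed from Raden 'tordison' after the early changes, it would undergo only the recent ones:
  rule 4 (unconditioned shift): no change (tordison)
  rule 5 (vowel merger): no change (tordison)
  ⇒ as a loan: tordison
Nedene 'tordidun' matches the inherited outcome exactly, so it is an inherited cognate, not a loan.

inherited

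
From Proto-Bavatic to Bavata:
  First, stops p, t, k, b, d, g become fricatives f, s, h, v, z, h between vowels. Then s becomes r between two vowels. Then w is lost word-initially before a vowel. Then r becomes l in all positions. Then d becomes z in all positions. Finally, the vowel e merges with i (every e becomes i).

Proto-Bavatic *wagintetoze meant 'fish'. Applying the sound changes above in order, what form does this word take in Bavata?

ahintilozi

Bavata: start from *wagintetoze.
  rule 1 (intervocalic lenition): wagintetoze → wahintesoze
  rule 2 (rhotacism): wahintesoze → wahinteroze
  rule 3 (glide loss): wahinteroze → ahinteroze
  rule 4 (unconditioned shift): ahinteroze → ahinteloze
  rule 5: no change — ahinteloze
  rule 6 (vowel merger): ahinteloze → ahintilozi
  ⇒ Bavata ahintilozi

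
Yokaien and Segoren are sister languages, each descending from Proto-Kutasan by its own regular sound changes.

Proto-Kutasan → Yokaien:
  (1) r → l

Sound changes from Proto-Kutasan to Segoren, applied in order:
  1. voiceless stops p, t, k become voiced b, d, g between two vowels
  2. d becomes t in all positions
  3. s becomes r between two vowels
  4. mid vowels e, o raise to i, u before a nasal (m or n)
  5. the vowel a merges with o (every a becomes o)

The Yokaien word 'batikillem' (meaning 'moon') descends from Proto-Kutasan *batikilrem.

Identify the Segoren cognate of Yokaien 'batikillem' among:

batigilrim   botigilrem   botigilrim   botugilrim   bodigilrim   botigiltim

Segoren: *batikilrem
  batikilrem → badigilrem   [intervocalic voicing]
  badigilrem → batigilrem   [unconditioned shift]
  batigilrem (rule 3 does not apply)
  batigilrem → batigilrim   [pre-nasal raising]
  batigilrim → botigilrim   [vowel merger]
  giving Segoren botigilrim.

botigilrim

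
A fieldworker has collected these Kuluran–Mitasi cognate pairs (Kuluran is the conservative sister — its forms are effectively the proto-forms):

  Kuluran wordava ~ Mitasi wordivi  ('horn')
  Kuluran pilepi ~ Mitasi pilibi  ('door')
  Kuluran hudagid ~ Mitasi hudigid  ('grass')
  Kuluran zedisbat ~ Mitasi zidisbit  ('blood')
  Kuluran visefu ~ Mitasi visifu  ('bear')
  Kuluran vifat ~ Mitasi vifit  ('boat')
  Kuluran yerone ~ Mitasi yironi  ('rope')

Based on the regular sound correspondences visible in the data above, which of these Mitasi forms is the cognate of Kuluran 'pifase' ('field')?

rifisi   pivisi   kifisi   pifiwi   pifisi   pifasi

hudagid ~ hudigid, zedisbat ~ zidisbit — Kuluran a corresponds to Mitasi i after a consonant, before a consonant other than r, m, n, p, b, f, v.
yerone ~ yironi — Kuluran e corresponds to Mitasi i word-finally.
Applying these to Kuluran 'pifase':
  pifase → pifise   (a→i after a consonant, before a consonant other than r, m, n, p, b, f, v)
  pifise → pifisi   (e→i word-finally)
So the Mitasi cognate is 'pifisi'.

pifisi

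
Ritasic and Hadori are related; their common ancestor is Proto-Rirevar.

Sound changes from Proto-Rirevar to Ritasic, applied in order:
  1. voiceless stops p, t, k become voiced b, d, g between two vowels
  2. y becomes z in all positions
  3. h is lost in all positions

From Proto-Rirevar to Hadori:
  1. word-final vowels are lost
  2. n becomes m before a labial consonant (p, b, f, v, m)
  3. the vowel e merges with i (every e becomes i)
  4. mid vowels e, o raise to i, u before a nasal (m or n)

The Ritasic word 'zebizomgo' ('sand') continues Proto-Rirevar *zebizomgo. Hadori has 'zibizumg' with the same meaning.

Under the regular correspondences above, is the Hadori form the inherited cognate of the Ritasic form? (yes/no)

Derive the expected Hadori reflex of *zebizomgo:
Hadori: start from *zebizomgo.
  rule 1 (apocope): zebizomgo → zebizomg
  rule 2: no change — zebizomg
  rule 3 (vowel merger): zebizomg → zibizomg
  rule 4 (pre-nasal raising): zibizomg → zibizumg
  ⇒ Hadori zibizumg
Hadori 'zibizumg' matches the regular reflex exactly, so the pair is cognate.

yes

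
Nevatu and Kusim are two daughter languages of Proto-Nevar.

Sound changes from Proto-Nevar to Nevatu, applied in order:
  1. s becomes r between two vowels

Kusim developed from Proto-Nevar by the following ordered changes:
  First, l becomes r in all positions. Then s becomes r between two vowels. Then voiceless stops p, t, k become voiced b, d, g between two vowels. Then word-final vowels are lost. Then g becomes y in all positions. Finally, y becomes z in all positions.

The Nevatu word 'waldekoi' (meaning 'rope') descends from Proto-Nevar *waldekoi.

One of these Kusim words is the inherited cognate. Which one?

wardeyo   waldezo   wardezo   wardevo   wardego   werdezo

Kusim: *waldekoi > wardekoi > wardegoi > wardego > wardeyo > wardezo  (by unconditioned shift, intervocalic voicing, apocope, unconditioned shift, unconditioned shift)
Among the options, 'wardezo' alone shows every Kusim change applied in order.

wardezo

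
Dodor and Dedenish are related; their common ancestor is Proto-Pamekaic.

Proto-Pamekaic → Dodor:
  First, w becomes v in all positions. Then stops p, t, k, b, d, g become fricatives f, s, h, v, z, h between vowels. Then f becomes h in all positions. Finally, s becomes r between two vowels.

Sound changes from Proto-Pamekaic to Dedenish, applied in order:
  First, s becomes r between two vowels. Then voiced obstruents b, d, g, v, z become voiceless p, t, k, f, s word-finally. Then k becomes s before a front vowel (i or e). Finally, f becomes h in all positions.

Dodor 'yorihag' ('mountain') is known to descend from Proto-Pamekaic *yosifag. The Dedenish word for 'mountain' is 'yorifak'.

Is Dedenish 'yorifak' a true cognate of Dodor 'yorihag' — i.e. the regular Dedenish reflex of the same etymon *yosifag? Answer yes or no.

Derive the expected Dedenish reflex of *yosifag:
Dedenish: start from *yosifag.
  rule 1 (rhotacism): yosifag → yorifag
  rule 2 (final devoicing): yorifag → yorifak
  rule 3: no change — yorifak
  rule 4 (unconditioned shift): yorifak → yorihak
  ⇒ Dedenish yorihak
The regular Dedenish reflex would be 'yorihak', but the attested form is 'yorifak'. The correspondence is irregular, so they are not cognates (the Dedenish form has a different source).

no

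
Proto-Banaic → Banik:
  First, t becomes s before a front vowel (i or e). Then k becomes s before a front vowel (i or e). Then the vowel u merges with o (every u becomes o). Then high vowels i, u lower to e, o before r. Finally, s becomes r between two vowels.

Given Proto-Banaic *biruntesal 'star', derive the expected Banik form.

Banik: *biruntesal
  biruntesal → birunsesal   [palatalisation]
  birunsesal (rule 2 does not apply)
  birunsesal → bironsesal   [vowel merger]
  bironsesal → beronsesal   [pre-rhotic lowering]
  beronsesal → beronseral   [rhotacism]
  giving Banik beronseral.

beronseral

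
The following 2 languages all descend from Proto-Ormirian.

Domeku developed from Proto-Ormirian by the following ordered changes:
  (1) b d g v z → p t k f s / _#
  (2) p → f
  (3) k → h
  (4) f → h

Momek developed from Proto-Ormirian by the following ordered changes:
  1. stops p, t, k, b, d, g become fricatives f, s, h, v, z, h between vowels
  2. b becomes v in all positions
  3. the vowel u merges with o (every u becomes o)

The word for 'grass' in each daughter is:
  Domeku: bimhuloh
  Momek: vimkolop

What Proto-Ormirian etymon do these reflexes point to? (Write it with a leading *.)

*bimkulop

Position 4: Domeku has h, Momek has k. Momek preserves k here (none of its changes turn any other segment into k), so the proto-segment is *k.
Position 1: Domeku has b, Momek has v. Domeku preserves b here (none of its changes turn any other segment into b), so the proto-segment is *b.
Position 8: Domeku has h, Momek has p. Momek preserves p here (none of its changes turn any other segment into p), so the proto-segment is *p.
Verify the candidate proto-form against each daughter:
Domeku: *bimkulop
  bimkulop (rule 1 does not apply)
  bimkulop → bimkulof   [unconditioned shift]
  bimkulof → bimhulof   [unconditioned shift]
  bimhulof → bimhuloh   [unconditioned shift]
  giving Domeku bimhuloh.
Momek: *bimkulop
  bimkulop (rule 1 does not apply)
  bimkulop → vimkulop   [unconditioned shift]
  vimkulop → vimkolop   [vowel merger]
  giving Momek vimkolop.
*bimkulop is the unique common source.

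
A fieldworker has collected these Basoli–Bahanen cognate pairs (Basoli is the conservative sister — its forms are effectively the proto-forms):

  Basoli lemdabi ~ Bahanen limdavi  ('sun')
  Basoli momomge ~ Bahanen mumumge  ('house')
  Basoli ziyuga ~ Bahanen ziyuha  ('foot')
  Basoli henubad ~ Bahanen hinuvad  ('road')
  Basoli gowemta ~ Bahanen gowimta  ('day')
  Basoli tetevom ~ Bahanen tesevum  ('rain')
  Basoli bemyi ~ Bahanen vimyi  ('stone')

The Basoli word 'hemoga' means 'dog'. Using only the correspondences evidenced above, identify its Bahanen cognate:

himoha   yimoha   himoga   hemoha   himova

lemdabi ~ limdavi, gowemta ~ gowimta — Basoli e corresponds to Bahanen i after a consonant, before a nasal.
ziyuga ~ ziyuha — Basoli g corresponds to Bahanen h between vowels (before a back vowel).
Applying these to Basoli 'hemoga':
  hemoga → himoga   (e→i after a consonant, before a nasal)
  himoga → himoha   (g→h between vowels (before a back vowel))
So the Bahanen cognate is 'himoha'.

himoha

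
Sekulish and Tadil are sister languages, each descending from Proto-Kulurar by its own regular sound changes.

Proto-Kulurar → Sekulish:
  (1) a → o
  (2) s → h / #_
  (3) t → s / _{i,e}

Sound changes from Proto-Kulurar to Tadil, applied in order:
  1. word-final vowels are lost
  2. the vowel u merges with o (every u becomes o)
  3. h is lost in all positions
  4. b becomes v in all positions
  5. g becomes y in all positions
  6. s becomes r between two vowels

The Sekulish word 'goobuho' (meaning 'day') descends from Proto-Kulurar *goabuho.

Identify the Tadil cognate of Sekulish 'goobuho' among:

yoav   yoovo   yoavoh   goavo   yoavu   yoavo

Tadil: *goabuho
  goabuho → goabuh   [apocope]
  goabuh → goaboh   [vowel merger]
  goaboh → goabo   [h-loss]
  goabo → goavo   [unconditioned shift]
  goavo → yoavo   [unconditioned shift]
  yoavo (rule 6 does not apply)
  giving Tadil yoavo.

yoavo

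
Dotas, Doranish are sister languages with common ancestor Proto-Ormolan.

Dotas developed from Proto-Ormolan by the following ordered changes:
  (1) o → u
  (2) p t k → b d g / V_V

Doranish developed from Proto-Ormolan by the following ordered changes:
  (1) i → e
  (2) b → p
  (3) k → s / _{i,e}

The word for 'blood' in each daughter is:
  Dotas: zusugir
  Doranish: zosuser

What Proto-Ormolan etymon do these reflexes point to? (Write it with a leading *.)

Position 6: Dotas has i, Doranish has e. Dotas preserves i here (none of its changes turn any other segment into i), so the proto-segment is *i.
Position 5: Dotas has g, Doranish has s. Taking the neighbouring segments as reconstructed: Dotas g could go back to *k or *g; Doranish s could go back to *k or *s — the one source consistent with every daughter is *k.
Position 2: Dotas has u, Doranish has o. Doranish preserves o here (none of its changes turn any other segment into o), so the proto-segment is *o.
Verify the candidate proto-form against each daughter:
Dotas: *zosukir
  zosukir → zusukir   [vowel merger]
  zusukir → zusugir   [intervocalic voicing]
  giving Dotas zusugir.
Doranish: start from *zosukir.
  rule 1 (vowel merger): zosukir → zosuker
  rule 2: no change — zosuker
  rule 3 (palatalisation): zosuker → zosuser
  ⇒ Doranish zosuser
*zosukir is the unique common source.

*zosukir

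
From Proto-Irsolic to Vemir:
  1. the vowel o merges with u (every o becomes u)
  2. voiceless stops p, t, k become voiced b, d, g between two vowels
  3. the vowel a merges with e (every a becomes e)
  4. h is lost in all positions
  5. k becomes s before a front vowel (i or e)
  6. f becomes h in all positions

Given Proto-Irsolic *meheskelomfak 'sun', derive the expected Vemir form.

Vemir: *meheskelomfak > meheskelumfak > meheskelumfek > meeskelumfek > meesselumfek > meesselumhek  (by vowel merger, vowel merger, h-loss, palatalisation, unconditioned shift)

meesselumhek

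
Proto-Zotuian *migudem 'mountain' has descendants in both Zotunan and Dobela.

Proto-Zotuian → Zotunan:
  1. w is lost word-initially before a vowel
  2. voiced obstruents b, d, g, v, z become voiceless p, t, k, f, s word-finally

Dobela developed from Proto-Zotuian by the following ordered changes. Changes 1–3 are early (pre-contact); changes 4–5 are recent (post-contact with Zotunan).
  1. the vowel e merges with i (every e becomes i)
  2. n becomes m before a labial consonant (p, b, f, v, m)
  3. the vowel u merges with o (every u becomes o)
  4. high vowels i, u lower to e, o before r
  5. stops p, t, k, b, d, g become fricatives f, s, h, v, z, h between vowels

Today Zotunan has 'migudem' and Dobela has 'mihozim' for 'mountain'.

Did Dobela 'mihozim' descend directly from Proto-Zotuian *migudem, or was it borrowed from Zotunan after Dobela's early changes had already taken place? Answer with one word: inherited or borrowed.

inherited

If inherited, *migudem would pass through all of Dobela's changes:
Dobela: start from *migudem.
  rule 1 (vowel merger): migudem → migudim
  rule 2: no change — migudim
  rule 3 (vowel merger): migudim → migodim
  rule 4: no change — migodim
  rule 5 (intervocalic lenition): migodim → mihozim
  ⇒ Dobela mihozim
If borrowed from Zotunan 'migudem' after the early changes, it would undergo only the recent ones:
  rule 4 (pre-rhotic lowering): no change (migudem)
  rule 5 (intervocalic lenition): migudem → mihuzem
  ⇒ as a loan: mihuzem
Dobela 'mihozim' matches the inherited outcome exactly, so it is an inherited cognate, not a loan.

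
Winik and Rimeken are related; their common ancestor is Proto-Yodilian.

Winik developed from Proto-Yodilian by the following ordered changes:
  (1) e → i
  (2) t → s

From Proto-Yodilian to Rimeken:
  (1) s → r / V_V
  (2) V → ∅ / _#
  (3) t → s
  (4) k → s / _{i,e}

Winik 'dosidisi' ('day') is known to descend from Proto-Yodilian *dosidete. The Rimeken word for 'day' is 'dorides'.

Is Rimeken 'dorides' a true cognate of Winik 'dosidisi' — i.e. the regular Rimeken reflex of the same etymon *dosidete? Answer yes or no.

yes

Derive the expected Rimeken reflex of *dosidete:
Rimeken: *dosidete
  dosidete → doridete   [rhotacism]
  doridete → doridet   [apocope]
  doridet → dorides   [unconditioned shift]
  dorides (rule 4 does not apply)
  giving Rimeken dorides.
Rimeken 'dorides' matches the regular reflex exactly, so the pair is cognate.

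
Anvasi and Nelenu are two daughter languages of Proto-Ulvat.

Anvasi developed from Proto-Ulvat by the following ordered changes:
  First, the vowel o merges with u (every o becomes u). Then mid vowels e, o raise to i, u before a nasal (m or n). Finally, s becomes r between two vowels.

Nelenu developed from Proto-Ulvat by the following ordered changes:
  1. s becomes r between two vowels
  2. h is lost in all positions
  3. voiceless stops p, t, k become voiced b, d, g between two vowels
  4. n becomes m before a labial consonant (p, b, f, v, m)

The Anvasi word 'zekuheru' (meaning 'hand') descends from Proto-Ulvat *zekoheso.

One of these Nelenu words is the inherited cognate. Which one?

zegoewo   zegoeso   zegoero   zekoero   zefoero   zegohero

Nelenu: *zekoheso
  zekoheso → zekohero   [rhotacism]
  zekohero → zekoero   [h-loss]
  zekoero → zegoero   [intervocalic voicing]
  zegoero (rule 4 does not apply)
  giving Nelenu zegoero.
Only 'zegoero' matches the regular Nelenu development of *zekoheso.

zegoero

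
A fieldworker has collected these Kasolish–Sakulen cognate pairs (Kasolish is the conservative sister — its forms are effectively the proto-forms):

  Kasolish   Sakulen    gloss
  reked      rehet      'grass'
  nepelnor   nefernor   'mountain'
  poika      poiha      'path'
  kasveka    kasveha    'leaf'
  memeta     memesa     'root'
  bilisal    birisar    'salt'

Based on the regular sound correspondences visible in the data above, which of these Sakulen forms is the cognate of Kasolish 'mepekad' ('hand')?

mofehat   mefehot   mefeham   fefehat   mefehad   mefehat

mefehat

nepelnor ~ nefernor — Kasolish p corresponds to Sakulen f between vowels (before a front vowel).
poika ~ poiha, kasveka ~ kasveha — Kasolish k corresponds to Sakulen h between vowels (before a back vowel).
reked ~ rehet — Kasolish d corresponds to Sakulen t word-finally.
Applying these to Kasolish 'mepekad':
  mepekad → mefekad   (p→f between vowels (before a front vowel))
  mefekad → mefehad   (k→h between vowels (before a back vowel))
  mefehad → mefehat   (d→t word-finally)
So the Sakulen cognate is 'mefehat'.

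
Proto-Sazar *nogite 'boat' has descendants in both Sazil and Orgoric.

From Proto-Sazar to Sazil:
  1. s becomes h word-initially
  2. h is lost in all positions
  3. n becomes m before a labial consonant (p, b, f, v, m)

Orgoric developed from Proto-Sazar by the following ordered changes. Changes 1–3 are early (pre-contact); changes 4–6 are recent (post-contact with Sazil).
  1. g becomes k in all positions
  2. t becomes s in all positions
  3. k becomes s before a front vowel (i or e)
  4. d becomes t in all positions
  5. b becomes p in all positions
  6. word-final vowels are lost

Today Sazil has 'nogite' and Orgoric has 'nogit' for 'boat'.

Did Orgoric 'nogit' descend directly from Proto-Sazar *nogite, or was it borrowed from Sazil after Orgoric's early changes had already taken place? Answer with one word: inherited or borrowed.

If inherited, *nogite would pass through all of Orgoric's changes:
Orgoric: *nogite
  nogite → nokite   [unconditioned shift]
  nokite → nokise   [unconditioned shift]
  nokise → nosise   [palatalisation]
  nosise (rule 4 does not apply)
  nosise (rule 5 does not apply)
  nosise → nosis   [apocope]
  giving Orgoric nosis.
If borrowed from Sazil 'nogite' after the early changes, it would undergo only the recent ones:
  rule 4 (unconditioned shift): no change (nogite)
  rule 5 (unconditioned shift): no change (nogite)
  rule 6 (apocope): nogite → nogit
  ⇒ as a loan: nogit
Orgoric 'nogit' matches the loan outcome 'nogit', not the inherited 'nosis' — it skipped the early Orgoric changes, so it was borrowed from Sazil.

borrowed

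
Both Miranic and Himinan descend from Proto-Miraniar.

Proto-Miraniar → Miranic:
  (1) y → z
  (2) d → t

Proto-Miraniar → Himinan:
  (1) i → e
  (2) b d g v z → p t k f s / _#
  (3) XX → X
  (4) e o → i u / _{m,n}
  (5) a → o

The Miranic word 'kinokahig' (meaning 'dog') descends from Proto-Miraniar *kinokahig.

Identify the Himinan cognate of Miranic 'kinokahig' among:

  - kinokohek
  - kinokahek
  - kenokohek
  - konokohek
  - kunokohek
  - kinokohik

kinokohek

Himinan: start from *kinokahig.
  rule 1 (vowel merger): kinokahig → kenokaheg
  rule 2 (final devoicing): kenokaheg → kenokahek
  rule 3: no change — kenokahek
  rule 4 (pre-nasal raising): kenokahek → kinokahek
  rule 5 (vowel merger): kinokahek → kinokohek
  ⇒ Himinan kinokohek
Among the options, 'kinokohek' alone shows every Himinan change applied in order.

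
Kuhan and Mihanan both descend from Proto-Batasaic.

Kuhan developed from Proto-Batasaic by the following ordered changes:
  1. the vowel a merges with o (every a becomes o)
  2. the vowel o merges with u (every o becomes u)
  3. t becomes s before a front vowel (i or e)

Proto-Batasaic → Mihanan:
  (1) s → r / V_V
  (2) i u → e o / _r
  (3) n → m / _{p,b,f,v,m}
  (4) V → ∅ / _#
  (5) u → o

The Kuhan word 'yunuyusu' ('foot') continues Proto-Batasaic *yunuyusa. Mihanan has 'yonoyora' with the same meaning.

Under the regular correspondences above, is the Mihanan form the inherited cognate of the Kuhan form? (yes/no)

Derive the expected Mihanan reflex of *yunuyusa:
Mihanan: start from *yunuyusa.
  rule 1 (rhotacism): yunuyusa → yunuyura
  rule 2 (pre-rhotic lowering): yunuyura → yunuyora
  rule 3: no change — yunuyora
  rule 4 (apocope): yunuyora → yunuyor
  rule 5 (vowel merger): yunuyor → yonoyor
  ⇒ Mihanan yonoyor
The regular Mihanan reflex would be 'yonoyor', but the attested form is 'yonoyora'. The correspondence is irregular, so they are not cognates (the Mihanan form has a different source).

no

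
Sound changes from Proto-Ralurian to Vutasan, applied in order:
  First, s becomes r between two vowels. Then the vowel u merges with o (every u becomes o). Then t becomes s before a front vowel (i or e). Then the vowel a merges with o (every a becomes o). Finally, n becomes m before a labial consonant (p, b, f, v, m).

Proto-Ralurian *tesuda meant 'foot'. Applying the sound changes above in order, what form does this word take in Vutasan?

serodo

Vutasan: *tesuda > teruda > teroda > seroda > serodo  (by rhotacism, vowel merger, palatalisation, vowel merger)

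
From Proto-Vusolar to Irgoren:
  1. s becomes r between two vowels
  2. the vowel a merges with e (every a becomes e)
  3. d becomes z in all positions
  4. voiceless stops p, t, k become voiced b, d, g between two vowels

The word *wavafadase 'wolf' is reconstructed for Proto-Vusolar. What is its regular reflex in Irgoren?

Irgoren: *wavafadase
  wavafadase → wavafadare   [rhotacism]
  wavafadare → wevefedere   [vowel merger]
  wevefedere → wevefezere   [unconditioned shift]
  wevefezere (rule 4 does not apply)
  giving Irgoren wevefezere.

wevefezere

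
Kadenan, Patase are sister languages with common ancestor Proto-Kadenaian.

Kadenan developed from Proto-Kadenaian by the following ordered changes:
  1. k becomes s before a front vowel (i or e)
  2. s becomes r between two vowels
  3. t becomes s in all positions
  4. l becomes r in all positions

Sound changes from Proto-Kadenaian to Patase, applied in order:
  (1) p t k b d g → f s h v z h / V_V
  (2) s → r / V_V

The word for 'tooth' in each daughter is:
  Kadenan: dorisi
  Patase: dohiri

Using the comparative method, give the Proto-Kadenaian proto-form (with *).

Position 5: Kadenan has s, Patase has r. Taking the neighbouring segments as reconstructed: Kadenan s can only go back to *t; Patase r could go back to *t or *s or *r — the one source consistent with every daughter is *t.
Position 3: Kadenan has r, Patase has h. Taking the neighbouring segments as reconstructed: Kadenan r could go back to *k or *s or *l or *r; Patase h could go back to *k or *g or *h — the one source consistent with every daughter is *k.
The remaining positions agree across the daughters. Check the candidate against every language:
Kadenan: *dokiti > dositi > doriti > dorisi  (by palatalisation, rhotacism, unconditioned shift)
Patase: *dokiti > dohisi > dohiri  (by intervocalic lenition, rhotacism)
Only *dokiti yields all of Kadenan dorisi, Patase dohiri.

*dokiti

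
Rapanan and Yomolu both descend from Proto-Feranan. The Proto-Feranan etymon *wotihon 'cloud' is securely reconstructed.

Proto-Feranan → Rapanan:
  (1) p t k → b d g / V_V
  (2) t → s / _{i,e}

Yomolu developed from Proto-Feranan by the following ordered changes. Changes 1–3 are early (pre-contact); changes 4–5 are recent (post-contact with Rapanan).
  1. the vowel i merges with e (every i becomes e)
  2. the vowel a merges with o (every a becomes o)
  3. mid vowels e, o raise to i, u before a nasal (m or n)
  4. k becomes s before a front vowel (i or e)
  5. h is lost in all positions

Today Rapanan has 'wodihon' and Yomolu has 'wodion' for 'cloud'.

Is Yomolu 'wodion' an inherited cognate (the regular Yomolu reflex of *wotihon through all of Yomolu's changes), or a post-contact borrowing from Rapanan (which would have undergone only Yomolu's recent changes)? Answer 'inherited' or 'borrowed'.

If inherited, *wotihon would pass through all of Yomolu's changes:
Yomolu: *wotihon
  wotihon → wotehon   [vowel merger]
  wotehon (rule 2 does not apply)
  wotehon → wotehun   [pre-nasal raising]
  wotehun (rule 4 does not apply)
  wotehun → woteun   [h-loss]
  giving Yomolu woteun.
If borrowed from Rapanan 'wodihon' after the early changes, it would undergo only the recent ones:
  rule 4 (palatalisation): no change (wodihon)
  rule 5 (h-loss): wodihon → wodion
  ⇒ as a loan: wodion
Yomolu 'wodion' matches the loan outcome 'wodion', not the inherited 'woteun' — it skipped the early Yomolu changes, so it was borrowed from Rapanan.

borrowed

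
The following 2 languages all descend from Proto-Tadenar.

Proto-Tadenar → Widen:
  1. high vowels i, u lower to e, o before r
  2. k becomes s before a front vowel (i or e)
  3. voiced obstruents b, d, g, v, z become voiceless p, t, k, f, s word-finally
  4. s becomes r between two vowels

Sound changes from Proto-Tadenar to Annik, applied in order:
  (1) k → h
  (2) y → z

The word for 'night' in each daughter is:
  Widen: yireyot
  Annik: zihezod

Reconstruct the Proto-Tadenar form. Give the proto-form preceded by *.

Position 1: Widen has y, Annik has z. Widen preserves y here (none of its changes turn any other segment into y), so the proto-segment is *y.
Position 3: Widen has r, Annik has h. Taking the neighbouring segments as reconstructed: Widen r could go back to *k or *s; Annik h could go back to *k or *h — the one source consistent with every daughter is *k.
Position 7: Widen has t, Annik has d. Annik preserves d here (none of its changes turn any other segment into d), so the proto-segment is *d.
Continuing position by position gives *yikeyod; check it forward:
Widen: start from *yikeyod.
  rule 1: no change — yikeyod
  rule 2 (palatalisation): yikeyod → yiseyod
  rule 3 (final devoicing): yiseyod → yiseyot
  rule 4 (rhotacism): yiseyot → yireyot
  ⇒ Widen yireyot
Annik: start from *yikeyod.
  rule 1 (unconditioned shift): yikeyod → yiheyod
  rule 2 (unconditioned shift): yiheyod → zihezod
  ⇒ Annik zihezod
No other proto-form is consistent with every reflex, so the reconstruction is *yikeyod.

*yikeyod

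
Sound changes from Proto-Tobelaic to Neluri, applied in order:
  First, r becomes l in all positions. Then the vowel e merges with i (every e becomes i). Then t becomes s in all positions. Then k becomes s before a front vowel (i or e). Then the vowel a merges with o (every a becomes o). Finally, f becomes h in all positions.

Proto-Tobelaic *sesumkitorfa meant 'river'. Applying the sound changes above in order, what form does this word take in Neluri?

Neluri: *sesumkitorfa > sesumkitolfa > sisumkitolfa > sisumkisolfa > sisumsisolfa > sisumsisolfo > sisumsisolho  (by unconditioned shift, vowel merger, unconditioned shift, palatalisation, vowel merger, unconditioned shift)

sisumsisolho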